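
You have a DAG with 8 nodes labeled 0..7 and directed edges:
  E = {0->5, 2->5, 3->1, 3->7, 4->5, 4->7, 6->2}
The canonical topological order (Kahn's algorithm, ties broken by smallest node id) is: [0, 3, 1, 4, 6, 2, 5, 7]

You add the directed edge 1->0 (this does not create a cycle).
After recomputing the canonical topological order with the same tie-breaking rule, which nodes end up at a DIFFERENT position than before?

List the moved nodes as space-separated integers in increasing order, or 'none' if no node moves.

Answer: 0 1 3

Derivation:
Old toposort: [0, 3, 1, 4, 6, 2, 5, 7]
Added edge 1->0
Recompute Kahn (smallest-id tiebreak):
  initial in-degrees: [1, 1, 1, 0, 0, 3, 0, 2]
  ready (indeg=0): [3, 4, 6]
  pop 3: indeg[1]->0; indeg[7]->1 | ready=[1, 4, 6] | order so far=[3]
  pop 1: indeg[0]->0 | ready=[0, 4, 6] | order so far=[3, 1]
  pop 0: indeg[5]->2 | ready=[4, 6] | order so far=[3, 1, 0]
  pop 4: indeg[5]->1; indeg[7]->0 | ready=[6, 7] | order so far=[3, 1, 0, 4]
  pop 6: indeg[2]->0 | ready=[2, 7] | order so far=[3, 1, 0, 4, 6]
  pop 2: indeg[5]->0 | ready=[5, 7] | order so far=[3, 1, 0, 4, 6, 2]
  pop 5: no out-edges | ready=[7] | order so far=[3, 1, 0, 4, 6, 2, 5]
  pop 7: no out-edges | ready=[] | order so far=[3, 1, 0, 4, 6, 2, 5, 7]
New canonical toposort: [3, 1, 0, 4, 6, 2, 5, 7]
Compare positions:
  Node 0: index 0 -> 2 (moved)
  Node 1: index 2 -> 1 (moved)
  Node 2: index 5 -> 5 (same)
  Node 3: index 1 -> 0 (moved)
  Node 4: index 3 -> 3 (same)
  Node 5: index 6 -> 6 (same)
  Node 6: index 4 -> 4 (same)
  Node 7: index 7 -> 7 (same)
Nodes that changed position: 0 1 3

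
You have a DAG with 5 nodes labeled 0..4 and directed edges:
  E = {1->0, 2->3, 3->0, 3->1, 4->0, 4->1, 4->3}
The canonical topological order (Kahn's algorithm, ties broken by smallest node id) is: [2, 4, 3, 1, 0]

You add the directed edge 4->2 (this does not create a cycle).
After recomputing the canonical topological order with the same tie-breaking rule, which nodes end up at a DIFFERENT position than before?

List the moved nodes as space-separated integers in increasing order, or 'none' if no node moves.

Old toposort: [2, 4, 3, 1, 0]
Added edge 4->2
Recompute Kahn (smallest-id tiebreak):
  initial in-degrees: [3, 2, 1, 2, 0]
  ready (indeg=0): [4]
  pop 4: indeg[0]->2; indeg[1]->1; indeg[2]->0; indeg[3]->1 | ready=[2] | order so far=[4]
  pop 2: indeg[3]->0 | ready=[3] | order so far=[4, 2]
  pop 3: indeg[0]->1; indeg[1]->0 | ready=[1] | order so far=[4, 2, 3]
  pop 1: indeg[0]->0 | ready=[0] | order so far=[4, 2, 3, 1]
  pop 0: no out-edges | ready=[] | order so far=[4, 2, 3, 1, 0]
New canonical toposort: [4, 2, 3, 1, 0]
Compare positions:
  Node 0: index 4 -> 4 (same)
  Node 1: index 3 -> 3 (same)
  Node 2: index 0 -> 1 (moved)
  Node 3: index 2 -> 2 (same)
  Node 4: index 1 -> 0 (moved)
Nodes that changed position: 2 4

Answer: 2 4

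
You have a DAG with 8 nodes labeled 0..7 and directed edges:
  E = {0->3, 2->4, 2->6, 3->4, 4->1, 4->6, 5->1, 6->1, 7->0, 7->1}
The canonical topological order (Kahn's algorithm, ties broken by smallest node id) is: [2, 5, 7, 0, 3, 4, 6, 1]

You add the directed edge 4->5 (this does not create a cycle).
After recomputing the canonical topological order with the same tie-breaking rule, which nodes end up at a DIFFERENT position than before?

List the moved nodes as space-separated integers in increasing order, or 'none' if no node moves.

Old toposort: [2, 5, 7, 0, 3, 4, 6, 1]
Added edge 4->5
Recompute Kahn (smallest-id tiebreak):
  initial in-degrees: [1, 4, 0, 1, 2, 1, 2, 0]
  ready (indeg=0): [2, 7]
  pop 2: indeg[4]->1; indeg[6]->1 | ready=[7] | order so far=[2]
  pop 7: indeg[0]->0; indeg[1]->3 | ready=[0] | order so far=[2, 7]
  pop 0: indeg[3]->0 | ready=[3] | order so far=[2, 7, 0]
  pop 3: indeg[4]->0 | ready=[4] | order so far=[2, 7, 0, 3]
  pop 4: indeg[1]->2; indeg[5]->0; indeg[6]->0 | ready=[5, 6] | order so far=[2, 7, 0, 3, 4]
  pop 5: indeg[1]->1 | ready=[6] | order so far=[2, 7, 0, 3, 4, 5]
  pop 6: indeg[1]->0 | ready=[1] | order so far=[2, 7, 0, 3, 4, 5, 6]
  pop 1: no out-edges | ready=[] | order so far=[2, 7, 0, 3, 4, 5, 6, 1]
New canonical toposort: [2, 7, 0, 3, 4, 5, 6, 1]
Compare positions:
  Node 0: index 3 -> 2 (moved)
  Node 1: index 7 -> 7 (same)
  Node 2: index 0 -> 0 (same)
  Node 3: index 4 -> 3 (moved)
  Node 4: index 5 -> 4 (moved)
  Node 5: index 1 -> 5 (moved)
  Node 6: index 6 -> 6 (same)
  Node 7: index 2 -> 1 (moved)
Nodes that changed position: 0 3 4 5 7

Answer: 0 3 4 5 7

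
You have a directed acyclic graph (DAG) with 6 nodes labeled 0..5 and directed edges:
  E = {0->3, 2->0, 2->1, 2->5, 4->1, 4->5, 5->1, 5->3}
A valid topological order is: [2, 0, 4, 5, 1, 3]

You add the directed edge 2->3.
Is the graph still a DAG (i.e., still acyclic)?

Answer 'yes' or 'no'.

Given toposort: [2, 0, 4, 5, 1, 3]
Position of 2: index 0; position of 3: index 5
New edge 2->3: forward
Forward edge: respects the existing order. Still a DAG, same toposort still valid.
Still a DAG? yes

Answer: yes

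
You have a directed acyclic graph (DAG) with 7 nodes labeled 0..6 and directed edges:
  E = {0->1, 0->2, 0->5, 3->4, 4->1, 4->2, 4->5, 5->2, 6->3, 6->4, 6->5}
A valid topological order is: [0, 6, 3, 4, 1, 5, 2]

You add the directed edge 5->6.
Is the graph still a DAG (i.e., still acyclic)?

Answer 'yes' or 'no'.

Answer: no

Derivation:
Given toposort: [0, 6, 3, 4, 1, 5, 2]
Position of 5: index 5; position of 6: index 1
New edge 5->6: backward (u after v in old order)
Backward edge: old toposort is now invalid. Check if this creates a cycle.
Does 6 already reach 5? Reachable from 6: [1, 2, 3, 4, 5, 6]. YES -> cycle!
Still a DAG? no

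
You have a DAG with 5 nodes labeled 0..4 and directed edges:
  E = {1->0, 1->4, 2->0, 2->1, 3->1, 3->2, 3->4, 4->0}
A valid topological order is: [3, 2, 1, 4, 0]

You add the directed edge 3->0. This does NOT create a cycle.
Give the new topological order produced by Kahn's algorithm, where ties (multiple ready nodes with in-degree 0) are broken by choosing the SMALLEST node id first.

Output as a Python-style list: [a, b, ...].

Old toposort: [3, 2, 1, 4, 0]
Added edge: 3->0
Position of 3 (0) < position of 0 (4). Old order still valid.
Run Kahn's algorithm (break ties by smallest node id):
  initial in-degrees: [4, 2, 1, 0, 2]
  ready (indeg=0): [3]
  pop 3: indeg[0]->3; indeg[1]->1; indeg[2]->0; indeg[4]->1 | ready=[2] | order so far=[3]
  pop 2: indeg[0]->2; indeg[1]->0 | ready=[1] | order so far=[3, 2]
  pop 1: indeg[0]->1; indeg[4]->0 | ready=[4] | order so far=[3, 2, 1]
  pop 4: indeg[0]->0 | ready=[0] | order so far=[3, 2, 1, 4]
  pop 0: no out-edges | ready=[] | order so far=[3, 2, 1, 4, 0]
  Result: [3, 2, 1, 4, 0]

Answer: [3, 2, 1, 4, 0]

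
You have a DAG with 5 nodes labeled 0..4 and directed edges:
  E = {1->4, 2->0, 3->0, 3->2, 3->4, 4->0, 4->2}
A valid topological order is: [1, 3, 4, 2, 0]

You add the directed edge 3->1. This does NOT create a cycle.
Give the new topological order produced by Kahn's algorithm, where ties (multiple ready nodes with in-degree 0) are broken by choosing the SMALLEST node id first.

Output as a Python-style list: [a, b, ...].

Answer: [3, 1, 4, 2, 0]

Derivation:
Old toposort: [1, 3, 4, 2, 0]
Added edge: 3->1
Position of 3 (1) > position of 1 (0). Must reorder: 3 must now come before 1.
Run Kahn's algorithm (break ties by smallest node id):
  initial in-degrees: [3, 1, 2, 0, 2]
  ready (indeg=0): [3]
  pop 3: indeg[0]->2; indeg[1]->0; indeg[2]->1; indeg[4]->1 | ready=[1] | order so far=[3]
  pop 1: indeg[4]->0 | ready=[4] | order so far=[3, 1]
  pop 4: indeg[0]->1; indeg[2]->0 | ready=[2] | order so far=[3, 1, 4]
  pop 2: indeg[0]->0 | ready=[0] | order so far=[3, 1, 4, 2]
  pop 0: no out-edges | ready=[] | order so far=[3, 1, 4, 2, 0]
  Result: [3, 1, 4, 2, 0]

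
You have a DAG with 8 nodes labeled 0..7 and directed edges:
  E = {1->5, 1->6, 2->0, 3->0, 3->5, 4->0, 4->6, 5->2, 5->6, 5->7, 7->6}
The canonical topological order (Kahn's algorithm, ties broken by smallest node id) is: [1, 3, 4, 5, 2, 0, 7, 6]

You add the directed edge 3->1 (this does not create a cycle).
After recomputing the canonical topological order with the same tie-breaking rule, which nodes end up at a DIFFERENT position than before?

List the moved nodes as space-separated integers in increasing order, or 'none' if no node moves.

Old toposort: [1, 3, 4, 5, 2, 0, 7, 6]
Added edge 3->1
Recompute Kahn (smallest-id tiebreak):
  initial in-degrees: [3, 1, 1, 0, 0, 2, 4, 1]
  ready (indeg=0): [3, 4]
  pop 3: indeg[0]->2; indeg[1]->0; indeg[5]->1 | ready=[1, 4] | order so far=[3]
  pop 1: indeg[5]->0; indeg[6]->3 | ready=[4, 5] | order so far=[3, 1]
  pop 4: indeg[0]->1; indeg[6]->2 | ready=[5] | order so far=[3, 1, 4]
  pop 5: indeg[2]->0; indeg[6]->1; indeg[7]->0 | ready=[2, 7] | order so far=[3, 1, 4, 5]
  pop 2: indeg[0]->0 | ready=[0, 7] | order so far=[3, 1, 4, 5, 2]
  pop 0: no out-edges | ready=[7] | order so far=[3, 1, 4, 5, 2, 0]
  pop 7: indeg[6]->0 | ready=[6] | order so far=[3, 1, 4, 5, 2, 0, 7]
  pop 6: no out-edges | ready=[] | order so far=[3, 1, 4, 5, 2, 0, 7, 6]
New canonical toposort: [3, 1, 4, 5, 2, 0, 7, 6]
Compare positions:
  Node 0: index 5 -> 5 (same)
  Node 1: index 0 -> 1 (moved)
  Node 2: index 4 -> 4 (same)
  Node 3: index 1 -> 0 (moved)
  Node 4: index 2 -> 2 (same)
  Node 5: index 3 -> 3 (same)
  Node 6: index 7 -> 7 (same)
  Node 7: index 6 -> 6 (same)
Nodes that changed position: 1 3

Answer: 1 3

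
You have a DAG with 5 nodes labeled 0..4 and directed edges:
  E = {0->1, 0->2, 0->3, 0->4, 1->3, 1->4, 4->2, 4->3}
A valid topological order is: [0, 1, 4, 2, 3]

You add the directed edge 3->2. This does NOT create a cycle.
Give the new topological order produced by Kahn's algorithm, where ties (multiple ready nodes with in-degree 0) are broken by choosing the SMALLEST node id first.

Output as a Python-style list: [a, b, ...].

Old toposort: [0, 1, 4, 2, 3]
Added edge: 3->2
Position of 3 (4) > position of 2 (3). Must reorder: 3 must now come before 2.
Run Kahn's algorithm (break ties by smallest node id):
  initial in-degrees: [0, 1, 3, 3, 2]
  ready (indeg=0): [0]
  pop 0: indeg[1]->0; indeg[2]->2; indeg[3]->2; indeg[4]->1 | ready=[1] | order so far=[0]
  pop 1: indeg[3]->1; indeg[4]->0 | ready=[4] | order so far=[0, 1]
  pop 4: indeg[2]->1; indeg[3]->0 | ready=[3] | order so far=[0, 1, 4]
  pop 3: indeg[2]->0 | ready=[2] | order so far=[0, 1, 4, 3]
  pop 2: no out-edges | ready=[] | order so far=[0, 1, 4, 3, 2]
  Result: [0, 1, 4, 3, 2]

Answer: [0, 1, 4, 3, 2]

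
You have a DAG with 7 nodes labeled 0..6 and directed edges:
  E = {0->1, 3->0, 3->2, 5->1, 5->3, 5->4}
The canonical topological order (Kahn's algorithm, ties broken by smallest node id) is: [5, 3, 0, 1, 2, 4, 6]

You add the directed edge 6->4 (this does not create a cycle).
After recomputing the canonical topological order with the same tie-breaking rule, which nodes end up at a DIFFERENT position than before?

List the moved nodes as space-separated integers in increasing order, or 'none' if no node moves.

Answer: 4 6

Derivation:
Old toposort: [5, 3, 0, 1, 2, 4, 6]
Added edge 6->4
Recompute Kahn (smallest-id tiebreak):
  initial in-degrees: [1, 2, 1, 1, 2, 0, 0]
  ready (indeg=0): [5, 6]
  pop 5: indeg[1]->1; indeg[3]->0; indeg[4]->1 | ready=[3, 6] | order so far=[5]
  pop 3: indeg[0]->0; indeg[2]->0 | ready=[0, 2, 6] | order so far=[5, 3]
  pop 0: indeg[1]->0 | ready=[1, 2, 6] | order so far=[5, 3, 0]
  pop 1: no out-edges | ready=[2, 6] | order so far=[5, 3, 0, 1]
  pop 2: no out-edges | ready=[6] | order so far=[5, 3, 0, 1, 2]
  pop 6: indeg[4]->0 | ready=[4] | order so far=[5, 3, 0, 1, 2, 6]
  pop 4: no out-edges | ready=[] | order so far=[5, 3, 0, 1, 2, 6, 4]
New canonical toposort: [5, 3, 0, 1, 2, 6, 4]
Compare positions:
  Node 0: index 2 -> 2 (same)
  Node 1: index 3 -> 3 (same)
  Node 2: index 4 -> 4 (same)
  Node 3: index 1 -> 1 (same)
  Node 4: index 5 -> 6 (moved)
  Node 5: index 0 -> 0 (same)
  Node 6: index 6 -> 5 (moved)
Nodes that changed position: 4 6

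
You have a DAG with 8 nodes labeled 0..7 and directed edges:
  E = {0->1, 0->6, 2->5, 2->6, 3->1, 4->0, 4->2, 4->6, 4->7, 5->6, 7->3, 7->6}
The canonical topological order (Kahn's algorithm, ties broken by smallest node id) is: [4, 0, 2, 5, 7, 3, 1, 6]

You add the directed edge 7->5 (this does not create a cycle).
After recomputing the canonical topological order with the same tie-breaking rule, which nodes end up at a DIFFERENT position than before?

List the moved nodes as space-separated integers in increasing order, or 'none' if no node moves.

Answer: 1 3 5 7

Derivation:
Old toposort: [4, 0, 2, 5, 7, 3, 1, 6]
Added edge 7->5
Recompute Kahn (smallest-id tiebreak):
  initial in-degrees: [1, 2, 1, 1, 0, 2, 5, 1]
  ready (indeg=0): [4]
  pop 4: indeg[0]->0; indeg[2]->0; indeg[6]->4; indeg[7]->0 | ready=[0, 2, 7] | order so far=[4]
  pop 0: indeg[1]->1; indeg[6]->3 | ready=[2, 7] | order so far=[4, 0]
  pop 2: indeg[5]->1; indeg[6]->2 | ready=[7] | order so far=[4, 0, 2]
  pop 7: indeg[3]->0; indeg[5]->0; indeg[6]->1 | ready=[3, 5] | order so far=[4, 0, 2, 7]
  pop 3: indeg[1]->0 | ready=[1, 5] | order so far=[4, 0, 2, 7, 3]
  pop 1: no out-edges | ready=[5] | order so far=[4, 0, 2, 7, 3, 1]
  pop 5: indeg[6]->0 | ready=[6] | order so far=[4, 0, 2, 7, 3, 1, 5]
  pop 6: no out-edges | ready=[] | order so far=[4, 0, 2, 7, 3, 1, 5, 6]
New canonical toposort: [4, 0, 2, 7, 3, 1, 5, 6]
Compare positions:
  Node 0: index 1 -> 1 (same)
  Node 1: index 6 -> 5 (moved)
  Node 2: index 2 -> 2 (same)
  Node 3: index 5 -> 4 (moved)
  Node 4: index 0 -> 0 (same)
  Node 5: index 3 -> 6 (moved)
  Node 6: index 7 -> 7 (same)
  Node 7: index 4 -> 3 (moved)
Nodes that changed position: 1 3 5 7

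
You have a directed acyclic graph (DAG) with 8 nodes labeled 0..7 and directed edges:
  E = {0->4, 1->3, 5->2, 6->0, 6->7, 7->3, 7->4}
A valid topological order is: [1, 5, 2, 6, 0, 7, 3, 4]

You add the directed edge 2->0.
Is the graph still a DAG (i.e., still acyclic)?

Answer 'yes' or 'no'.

Given toposort: [1, 5, 2, 6, 0, 7, 3, 4]
Position of 2: index 2; position of 0: index 4
New edge 2->0: forward
Forward edge: respects the existing order. Still a DAG, same toposort still valid.
Still a DAG? yes

Answer: yes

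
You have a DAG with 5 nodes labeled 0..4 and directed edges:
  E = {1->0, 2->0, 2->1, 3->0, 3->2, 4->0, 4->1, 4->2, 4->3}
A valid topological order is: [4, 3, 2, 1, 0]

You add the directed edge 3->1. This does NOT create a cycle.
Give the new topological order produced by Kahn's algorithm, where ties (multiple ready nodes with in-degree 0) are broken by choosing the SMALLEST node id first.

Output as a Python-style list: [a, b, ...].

Old toposort: [4, 3, 2, 1, 0]
Added edge: 3->1
Position of 3 (1) < position of 1 (3). Old order still valid.
Run Kahn's algorithm (break ties by smallest node id):
  initial in-degrees: [4, 3, 2, 1, 0]
  ready (indeg=0): [4]
  pop 4: indeg[0]->3; indeg[1]->2; indeg[2]->1; indeg[3]->0 | ready=[3] | order so far=[4]
  pop 3: indeg[0]->2; indeg[1]->1; indeg[2]->0 | ready=[2] | order so far=[4, 3]
  pop 2: indeg[0]->1; indeg[1]->0 | ready=[1] | order so far=[4, 3, 2]
  pop 1: indeg[0]->0 | ready=[0] | order so far=[4, 3, 2, 1]
  pop 0: no out-edges | ready=[] | order so far=[4, 3, 2, 1, 0]
  Result: [4, 3, 2, 1, 0]

Answer: [4, 3, 2, 1, 0]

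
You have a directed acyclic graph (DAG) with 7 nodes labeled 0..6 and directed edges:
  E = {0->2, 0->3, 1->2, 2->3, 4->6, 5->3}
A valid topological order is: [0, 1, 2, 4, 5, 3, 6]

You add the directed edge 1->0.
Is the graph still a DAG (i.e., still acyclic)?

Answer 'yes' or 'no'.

Answer: yes

Derivation:
Given toposort: [0, 1, 2, 4, 5, 3, 6]
Position of 1: index 1; position of 0: index 0
New edge 1->0: backward (u after v in old order)
Backward edge: old toposort is now invalid. Check if this creates a cycle.
Does 0 already reach 1? Reachable from 0: [0, 2, 3]. NO -> still a DAG (reorder needed).
Still a DAG? yes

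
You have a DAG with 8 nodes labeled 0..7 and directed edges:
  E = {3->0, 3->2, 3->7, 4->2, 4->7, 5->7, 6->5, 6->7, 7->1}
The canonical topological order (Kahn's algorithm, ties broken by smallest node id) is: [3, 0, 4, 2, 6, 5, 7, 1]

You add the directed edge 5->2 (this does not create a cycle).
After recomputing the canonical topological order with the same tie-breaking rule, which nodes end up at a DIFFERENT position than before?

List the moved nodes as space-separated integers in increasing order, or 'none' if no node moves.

Old toposort: [3, 0, 4, 2, 6, 5, 7, 1]
Added edge 5->2
Recompute Kahn (smallest-id tiebreak):
  initial in-degrees: [1, 1, 3, 0, 0, 1, 0, 4]
  ready (indeg=0): [3, 4, 6]
  pop 3: indeg[0]->0; indeg[2]->2; indeg[7]->3 | ready=[0, 4, 6] | order so far=[3]
  pop 0: no out-edges | ready=[4, 6] | order so far=[3, 0]
  pop 4: indeg[2]->1; indeg[7]->2 | ready=[6] | order so far=[3, 0, 4]
  pop 6: indeg[5]->0; indeg[7]->1 | ready=[5] | order so far=[3, 0, 4, 6]
  pop 5: indeg[2]->0; indeg[7]->0 | ready=[2, 7] | order so far=[3, 0, 4, 6, 5]
  pop 2: no out-edges | ready=[7] | order so far=[3, 0, 4, 6, 5, 2]
  pop 7: indeg[1]->0 | ready=[1] | order so far=[3, 0, 4, 6, 5, 2, 7]
  pop 1: no out-edges | ready=[] | order so far=[3, 0, 4, 6, 5, 2, 7, 1]
New canonical toposort: [3, 0, 4, 6, 5, 2, 7, 1]
Compare positions:
  Node 0: index 1 -> 1 (same)
  Node 1: index 7 -> 7 (same)
  Node 2: index 3 -> 5 (moved)
  Node 3: index 0 -> 0 (same)
  Node 4: index 2 -> 2 (same)
  Node 5: index 5 -> 4 (moved)
  Node 6: index 4 -> 3 (moved)
  Node 7: index 6 -> 6 (same)
Nodes that changed position: 2 5 6

Answer: 2 5 6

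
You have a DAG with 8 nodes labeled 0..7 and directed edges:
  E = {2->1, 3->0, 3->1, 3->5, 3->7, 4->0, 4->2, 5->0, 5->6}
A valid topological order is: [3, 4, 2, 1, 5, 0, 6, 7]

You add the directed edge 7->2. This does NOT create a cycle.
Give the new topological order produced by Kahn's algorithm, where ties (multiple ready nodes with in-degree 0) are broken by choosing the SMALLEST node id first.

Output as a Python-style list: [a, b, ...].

Old toposort: [3, 4, 2, 1, 5, 0, 6, 7]
Added edge: 7->2
Position of 7 (7) > position of 2 (2). Must reorder: 7 must now come before 2.
Run Kahn's algorithm (break ties by smallest node id):
  initial in-degrees: [3, 2, 2, 0, 0, 1, 1, 1]
  ready (indeg=0): [3, 4]
  pop 3: indeg[0]->2; indeg[1]->1; indeg[5]->0; indeg[7]->0 | ready=[4, 5, 7] | order so far=[3]
  pop 4: indeg[0]->1; indeg[2]->1 | ready=[5, 7] | order so far=[3, 4]
  pop 5: indeg[0]->0; indeg[6]->0 | ready=[0, 6, 7] | order so far=[3, 4, 5]
  pop 0: no out-edges | ready=[6, 7] | order so far=[3, 4, 5, 0]
  pop 6: no out-edges | ready=[7] | order so far=[3, 4, 5, 0, 6]
  pop 7: indeg[2]->0 | ready=[2] | order so far=[3, 4, 5, 0, 6, 7]
  pop 2: indeg[1]->0 | ready=[1] | order so far=[3, 4, 5, 0, 6, 7, 2]
  pop 1: no out-edges | ready=[] | order so far=[3, 4, 5, 0, 6, 7, 2, 1]
  Result: [3, 4, 5, 0, 6, 7, 2, 1]

Answer: [3, 4, 5, 0, 6, 7, 2, 1]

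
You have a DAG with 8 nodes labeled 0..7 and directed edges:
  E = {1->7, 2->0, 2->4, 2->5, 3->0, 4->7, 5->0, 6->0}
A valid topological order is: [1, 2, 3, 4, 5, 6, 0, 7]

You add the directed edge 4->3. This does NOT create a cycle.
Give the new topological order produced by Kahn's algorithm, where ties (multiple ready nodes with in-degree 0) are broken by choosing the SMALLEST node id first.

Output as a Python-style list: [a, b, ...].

Old toposort: [1, 2, 3, 4, 5, 6, 0, 7]
Added edge: 4->3
Position of 4 (3) > position of 3 (2). Must reorder: 4 must now come before 3.
Run Kahn's algorithm (break ties by smallest node id):
  initial in-degrees: [4, 0, 0, 1, 1, 1, 0, 2]
  ready (indeg=0): [1, 2, 6]
  pop 1: indeg[7]->1 | ready=[2, 6] | order so far=[1]
  pop 2: indeg[0]->3; indeg[4]->0; indeg[5]->0 | ready=[4, 5, 6] | order so far=[1, 2]
  pop 4: indeg[3]->0; indeg[7]->0 | ready=[3, 5, 6, 7] | order so far=[1, 2, 4]
  pop 3: indeg[0]->2 | ready=[5, 6, 7] | order so far=[1, 2, 4, 3]
  pop 5: indeg[0]->1 | ready=[6, 7] | order so far=[1, 2, 4, 3, 5]
  pop 6: indeg[0]->0 | ready=[0, 7] | order so far=[1, 2, 4, 3, 5, 6]
  pop 0: no out-edges | ready=[7] | order so far=[1, 2, 4, 3, 5, 6, 0]
  pop 7: no out-edges | ready=[] | order so far=[1, 2, 4, 3, 5, 6, 0, 7]
  Result: [1, 2, 4, 3, 5, 6, 0, 7]

Answer: [1, 2, 4, 3, 5, 6, 0, 7]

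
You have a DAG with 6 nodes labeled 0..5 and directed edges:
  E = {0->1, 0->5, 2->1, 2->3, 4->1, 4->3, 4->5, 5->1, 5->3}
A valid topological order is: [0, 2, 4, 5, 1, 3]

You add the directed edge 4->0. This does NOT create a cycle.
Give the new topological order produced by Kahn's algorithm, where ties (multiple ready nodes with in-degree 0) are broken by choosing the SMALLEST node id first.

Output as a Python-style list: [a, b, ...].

Answer: [2, 4, 0, 5, 1, 3]

Derivation:
Old toposort: [0, 2, 4, 5, 1, 3]
Added edge: 4->0
Position of 4 (2) > position of 0 (0). Must reorder: 4 must now come before 0.
Run Kahn's algorithm (break ties by smallest node id):
  initial in-degrees: [1, 4, 0, 3, 0, 2]
  ready (indeg=0): [2, 4]
  pop 2: indeg[1]->3; indeg[3]->2 | ready=[4] | order so far=[2]
  pop 4: indeg[0]->0; indeg[1]->2; indeg[3]->1; indeg[5]->1 | ready=[0] | order so far=[2, 4]
  pop 0: indeg[1]->1; indeg[5]->0 | ready=[5] | order so far=[2, 4, 0]
  pop 5: indeg[1]->0; indeg[3]->0 | ready=[1, 3] | order so far=[2, 4, 0, 5]
  pop 1: no out-edges | ready=[3] | order so far=[2, 4, 0, 5, 1]
  pop 3: no out-edges | ready=[] | order so far=[2, 4, 0, 5, 1, 3]
  Result: [2, 4, 0, 5, 1, 3]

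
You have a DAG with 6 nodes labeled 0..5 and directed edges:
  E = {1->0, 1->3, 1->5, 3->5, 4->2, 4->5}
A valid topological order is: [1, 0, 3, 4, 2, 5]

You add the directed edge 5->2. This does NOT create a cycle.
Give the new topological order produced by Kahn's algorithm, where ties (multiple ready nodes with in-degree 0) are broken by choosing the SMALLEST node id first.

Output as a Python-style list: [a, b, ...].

Answer: [1, 0, 3, 4, 5, 2]

Derivation:
Old toposort: [1, 0, 3, 4, 2, 5]
Added edge: 5->2
Position of 5 (5) > position of 2 (4). Must reorder: 5 must now come before 2.
Run Kahn's algorithm (break ties by smallest node id):
  initial in-degrees: [1, 0, 2, 1, 0, 3]
  ready (indeg=0): [1, 4]
  pop 1: indeg[0]->0; indeg[3]->0; indeg[5]->2 | ready=[0, 3, 4] | order so far=[1]
  pop 0: no out-edges | ready=[3, 4] | order so far=[1, 0]
  pop 3: indeg[5]->1 | ready=[4] | order so far=[1, 0, 3]
  pop 4: indeg[2]->1; indeg[5]->0 | ready=[5] | order so far=[1, 0, 3, 4]
  pop 5: indeg[2]->0 | ready=[2] | order so far=[1, 0, 3, 4, 5]
  pop 2: no out-edges | ready=[] | order so far=[1, 0, 3, 4, 5, 2]
  Result: [1, 0, 3, 4, 5, 2]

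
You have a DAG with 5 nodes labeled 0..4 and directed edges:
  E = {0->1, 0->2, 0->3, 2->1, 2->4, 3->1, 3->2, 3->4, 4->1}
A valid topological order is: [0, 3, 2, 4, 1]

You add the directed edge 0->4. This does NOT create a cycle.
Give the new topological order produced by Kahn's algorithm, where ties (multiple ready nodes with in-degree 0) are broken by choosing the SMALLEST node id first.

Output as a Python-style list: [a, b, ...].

Answer: [0, 3, 2, 4, 1]

Derivation:
Old toposort: [0, 3, 2, 4, 1]
Added edge: 0->4
Position of 0 (0) < position of 4 (3). Old order still valid.
Run Kahn's algorithm (break ties by smallest node id):
  initial in-degrees: [0, 4, 2, 1, 3]
  ready (indeg=0): [0]
  pop 0: indeg[1]->3; indeg[2]->1; indeg[3]->0; indeg[4]->2 | ready=[3] | order so far=[0]
  pop 3: indeg[1]->2; indeg[2]->0; indeg[4]->1 | ready=[2] | order so far=[0, 3]
  pop 2: indeg[1]->1; indeg[4]->0 | ready=[4] | order so far=[0, 3, 2]
  pop 4: indeg[1]->0 | ready=[1] | order so far=[0, 3, 2, 4]
  pop 1: no out-edges | ready=[] | order so far=[0, 3, 2, 4, 1]
  Result: [0, 3, 2, 4, 1]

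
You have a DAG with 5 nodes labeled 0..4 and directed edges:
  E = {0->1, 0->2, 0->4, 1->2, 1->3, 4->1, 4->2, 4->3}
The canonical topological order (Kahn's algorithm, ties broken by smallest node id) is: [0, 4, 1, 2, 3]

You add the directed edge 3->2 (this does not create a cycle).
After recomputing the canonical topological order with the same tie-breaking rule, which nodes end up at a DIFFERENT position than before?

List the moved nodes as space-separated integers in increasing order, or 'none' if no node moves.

Old toposort: [0, 4, 1, 2, 3]
Added edge 3->2
Recompute Kahn (smallest-id tiebreak):
  initial in-degrees: [0, 2, 4, 2, 1]
  ready (indeg=0): [0]
  pop 0: indeg[1]->1; indeg[2]->3; indeg[4]->0 | ready=[4] | order so far=[0]
  pop 4: indeg[1]->0; indeg[2]->2; indeg[3]->1 | ready=[1] | order so far=[0, 4]
  pop 1: indeg[2]->1; indeg[3]->0 | ready=[3] | order so far=[0, 4, 1]
  pop 3: indeg[2]->0 | ready=[2] | order so far=[0, 4, 1, 3]
  pop 2: no out-edges | ready=[] | order so far=[0, 4, 1, 3, 2]
New canonical toposort: [0, 4, 1, 3, 2]
Compare positions:
  Node 0: index 0 -> 0 (same)
  Node 1: index 2 -> 2 (same)
  Node 2: index 3 -> 4 (moved)
  Node 3: index 4 -> 3 (moved)
  Node 4: index 1 -> 1 (same)
Nodes that changed position: 2 3

Answer: 2 3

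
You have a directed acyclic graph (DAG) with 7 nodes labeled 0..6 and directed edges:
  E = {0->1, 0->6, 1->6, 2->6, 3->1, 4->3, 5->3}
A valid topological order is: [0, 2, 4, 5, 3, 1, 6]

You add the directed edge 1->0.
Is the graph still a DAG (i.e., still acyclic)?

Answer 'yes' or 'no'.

Given toposort: [0, 2, 4, 5, 3, 1, 6]
Position of 1: index 5; position of 0: index 0
New edge 1->0: backward (u after v in old order)
Backward edge: old toposort is now invalid. Check if this creates a cycle.
Does 0 already reach 1? Reachable from 0: [0, 1, 6]. YES -> cycle!
Still a DAG? no

Answer: no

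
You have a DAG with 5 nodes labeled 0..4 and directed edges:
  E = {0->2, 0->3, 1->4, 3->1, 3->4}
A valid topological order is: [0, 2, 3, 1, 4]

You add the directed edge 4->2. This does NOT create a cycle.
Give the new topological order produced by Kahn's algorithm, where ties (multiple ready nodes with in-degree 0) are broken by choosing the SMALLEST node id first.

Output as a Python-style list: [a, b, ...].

Old toposort: [0, 2, 3, 1, 4]
Added edge: 4->2
Position of 4 (4) > position of 2 (1). Must reorder: 4 must now come before 2.
Run Kahn's algorithm (break ties by smallest node id):
  initial in-degrees: [0, 1, 2, 1, 2]
  ready (indeg=0): [0]
  pop 0: indeg[2]->1; indeg[3]->0 | ready=[3] | order so far=[0]
  pop 3: indeg[1]->0; indeg[4]->1 | ready=[1] | order so far=[0, 3]
  pop 1: indeg[4]->0 | ready=[4] | order so far=[0, 3, 1]
  pop 4: indeg[2]->0 | ready=[2] | order so far=[0, 3, 1, 4]
  pop 2: no out-edges | ready=[] | order so far=[0, 3, 1, 4, 2]
  Result: [0, 3, 1, 4, 2]

Answer: [0, 3, 1, 4, 2]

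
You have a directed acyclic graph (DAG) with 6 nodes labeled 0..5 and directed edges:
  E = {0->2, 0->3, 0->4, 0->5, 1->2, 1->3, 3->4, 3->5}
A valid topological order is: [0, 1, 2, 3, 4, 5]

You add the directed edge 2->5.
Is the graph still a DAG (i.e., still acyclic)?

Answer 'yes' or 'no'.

Answer: yes

Derivation:
Given toposort: [0, 1, 2, 3, 4, 5]
Position of 2: index 2; position of 5: index 5
New edge 2->5: forward
Forward edge: respects the existing order. Still a DAG, same toposort still valid.
Still a DAG? yes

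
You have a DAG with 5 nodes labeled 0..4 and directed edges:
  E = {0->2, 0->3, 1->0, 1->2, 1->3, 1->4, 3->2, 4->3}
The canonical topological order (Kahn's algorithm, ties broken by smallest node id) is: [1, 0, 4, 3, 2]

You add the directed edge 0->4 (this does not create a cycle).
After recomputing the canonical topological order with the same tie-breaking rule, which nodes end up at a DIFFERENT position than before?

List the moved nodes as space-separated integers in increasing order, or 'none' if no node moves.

Answer: none

Derivation:
Old toposort: [1, 0, 4, 3, 2]
Added edge 0->4
Recompute Kahn (smallest-id tiebreak):
  initial in-degrees: [1, 0, 3, 3, 2]
  ready (indeg=0): [1]
  pop 1: indeg[0]->0; indeg[2]->2; indeg[3]->2; indeg[4]->1 | ready=[0] | order so far=[1]
  pop 0: indeg[2]->1; indeg[3]->1; indeg[4]->0 | ready=[4] | order so far=[1, 0]
  pop 4: indeg[3]->0 | ready=[3] | order so far=[1, 0, 4]
  pop 3: indeg[2]->0 | ready=[2] | order so far=[1, 0, 4, 3]
  pop 2: no out-edges | ready=[] | order so far=[1, 0, 4, 3, 2]
New canonical toposort: [1, 0, 4, 3, 2]
Compare positions:
  Node 0: index 1 -> 1 (same)
  Node 1: index 0 -> 0 (same)
  Node 2: index 4 -> 4 (same)
  Node 3: index 3 -> 3 (same)
  Node 4: index 2 -> 2 (same)
Nodes that changed position: none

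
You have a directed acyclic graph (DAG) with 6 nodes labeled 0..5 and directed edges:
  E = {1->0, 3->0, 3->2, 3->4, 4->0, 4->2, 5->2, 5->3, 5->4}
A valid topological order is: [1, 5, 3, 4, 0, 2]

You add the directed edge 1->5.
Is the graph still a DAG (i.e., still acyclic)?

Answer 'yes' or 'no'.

Answer: yes

Derivation:
Given toposort: [1, 5, 3, 4, 0, 2]
Position of 1: index 0; position of 5: index 1
New edge 1->5: forward
Forward edge: respects the existing order. Still a DAG, same toposort still valid.
Still a DAG? yes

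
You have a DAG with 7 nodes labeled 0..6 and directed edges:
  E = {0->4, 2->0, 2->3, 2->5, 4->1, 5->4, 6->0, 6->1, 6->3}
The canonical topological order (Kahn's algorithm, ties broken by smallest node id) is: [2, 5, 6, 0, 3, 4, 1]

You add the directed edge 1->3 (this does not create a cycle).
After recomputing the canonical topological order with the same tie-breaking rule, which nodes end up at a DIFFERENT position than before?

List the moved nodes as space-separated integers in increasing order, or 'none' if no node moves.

Old toposort: [2, 5, 6, 0, 3, 4, 1]
Added edge 1->3
Recompute Kahn (smallest-id tiebreak):
  initial in-degrees: [2, 2, 0, 3, 2, 1, 0]
  ready (indeg=0): [2, 6]
  pop 2: indeg[0]->1; indeg[3]->2; indeg[5]->0 | ready=[5, 6] | order so far=[2]
  pop 5: indeg[4]->1 | ready=[6] | order so far=[2, 5]
  pop 6: indeg[0]->0; indeg[1]->1; indeg[3]->1 | ready=[0] | order so far=[2, 5, 6]
  pop 0: indeg[4]->0 | ready=[4] | order so far=[2, 5, 6, 0]
  pop 4: indeg[1]->0 | ready=[1] | order so far=[2, 5, 6, 0, 4]
  pop 1: indeg[3]->0 | ready=[3] | order so far=[2, 5, 6, 0, 4, 1]
  pop 3: no out-edges | ready=[] | order so far=[2, 5, 6, 0, 4, 1, 3]
New canonical toposort: [2, 5, 6, 0, 4, 1, 3]
Compare positions:
  Node 0: index 3 -> 3 (same)
  Node 1: index 6 -> 5 (moved)
  Node 2: index 0 -> 0 (same)
  Node 3: index 4 -> 6 (moved)
  Node 4: index 5 -> 4 (moved)
  Node 5: index 1 -> 1 (same)
  Node 6: index 2 -> 2 (same)
Nodes that changed position: 1 3 4

Answer: 1 3 4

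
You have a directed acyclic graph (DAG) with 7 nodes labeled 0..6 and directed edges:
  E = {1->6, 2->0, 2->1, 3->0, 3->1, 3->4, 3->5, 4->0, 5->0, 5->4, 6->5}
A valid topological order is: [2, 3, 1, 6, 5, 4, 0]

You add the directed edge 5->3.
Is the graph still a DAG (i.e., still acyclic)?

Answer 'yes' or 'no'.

Given toposort: [2, 3, 1, 6, 5, 4, 0]
Position of 5: index 4; position of 3: index 1
New edge 5->3: backward (u after v in old order)
Backward edge: old toposort is now invalid. Check if this creates a cycle.
Does 3 already reach 5? Reachable from 3: [0, 1, 3, 4, 5, 6]. YES -> cycle!
Still a DAG? no

Answer: no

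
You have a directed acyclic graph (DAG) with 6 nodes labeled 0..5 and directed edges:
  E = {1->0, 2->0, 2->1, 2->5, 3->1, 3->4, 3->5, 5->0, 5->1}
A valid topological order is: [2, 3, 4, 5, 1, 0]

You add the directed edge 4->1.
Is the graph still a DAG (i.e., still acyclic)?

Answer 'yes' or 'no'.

Given toposort: [2, 3, 4, 5, 1, 0]
Position of 4: index 2; position of 1: index 4
New edge 4->1: forward
Forward edge: respects the existing order. Still a DAG, same toposort still valid.
Still a DAG? yes

Answer: yes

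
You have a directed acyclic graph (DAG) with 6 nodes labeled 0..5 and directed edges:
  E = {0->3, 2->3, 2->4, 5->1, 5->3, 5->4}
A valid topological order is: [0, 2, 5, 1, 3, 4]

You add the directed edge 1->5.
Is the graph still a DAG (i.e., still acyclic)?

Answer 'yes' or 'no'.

Answer: no

Derivation:
Given toposort: [0, 2, 5, 1, 3, 4]
Position of 1: index 3; position of 5: index 2
New edge 1->5: backward (u after v in old order)
Backward edge: old toposort is now invalid. Check if this creates a cycle.
Does 5 already reach 1? Reachable from 5: [1, 3, 4, 5]. YES -> cycle!
Still a DAG? no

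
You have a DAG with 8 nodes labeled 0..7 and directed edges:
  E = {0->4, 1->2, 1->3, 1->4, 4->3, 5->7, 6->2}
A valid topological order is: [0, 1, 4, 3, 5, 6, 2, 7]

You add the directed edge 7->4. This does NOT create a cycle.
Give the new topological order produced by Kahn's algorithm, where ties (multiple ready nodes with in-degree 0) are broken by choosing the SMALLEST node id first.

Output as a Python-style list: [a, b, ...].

Old toposort: [0, 1, 4, 3, 5, 6, 2, 7]
Added edge: 7->4
Position of 7 (7) > position of 4 (2). Must reorder: 7 must now come before 4.
Run Kahn's algorithm (break ties by smallest node id):
  initial in-degrees: [0, 0, 2, 2, 3, 0, 0, 1]
  ready (indeg=0): [0, 1, 5, 6]
  pop 0: indeg[4]->2 | ready=[1, 5, 6] | order so far=[0]
  pop 1: indeg[2]->1; indeg[3]->1; indeg[4]->1 | ready=[5, 6] | order so far=[0, 1]
  pop 5: indeg[7]->0 | ready=[6, 7] | order so far=[0, 1, 5]
  pop 6: indeg[2]->0 | ready=[2, 7] | order so far=[0, 1, 5, 6]
  pop 2: no out-edges | ready=[7] | order so far=[0, 1, 5, 6, 2]
  pop 7: indeg[4]->0 | ready=[4] | order so far=[0, 1, 5, 6, 2, 7]
  pop 4: indeg[3]->0 | ready=[3] | order so far=[0, 1, 5, 6, 2, 7, 4]
  pop 3: no out-edges | ready=[] | order so far=[0, 1, 5, 6, 2, 7, 4, 3]
  Result: [0, 1, 5, 6, 2, 7, 4, 3]

Answer: [0, 1, 5, 6, 2, 7, 4, 3]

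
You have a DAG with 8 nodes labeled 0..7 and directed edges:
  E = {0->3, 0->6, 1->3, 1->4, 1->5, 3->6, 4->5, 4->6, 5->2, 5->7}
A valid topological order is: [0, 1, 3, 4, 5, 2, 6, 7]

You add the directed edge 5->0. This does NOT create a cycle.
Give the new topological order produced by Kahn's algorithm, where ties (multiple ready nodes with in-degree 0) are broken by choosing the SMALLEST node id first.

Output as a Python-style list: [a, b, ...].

Old toposort: [0, 1, 3, 4, 5, 2, 6, 7]
Added edge: 5->0
Position of 5 (4) > position of 0 (0). Must reorder: 5 must now come before 0.
Run Kahn's algorithm (break ties by smallest node id):
  initial in-degrees: [1, 0, 1, 2, 1, 2, 3, 1]
  ready (indeg=0): [1]
  pop 1: indeg[3]->1; indeg[4]->0; indeg[5]->1 | ready=[4] | order so far=[1]
  pop 4: indeg[5]->0; indeg[6]->2 | ready=[5] | order so far=[1, 4]
  pop 5: indeg[0]->0; indeg[2]->0; indeg[7]->0 | ready=[0, 2, 7] | order so far=[1, 4, 5]
  pop 0: indeg[3]->0; indeg[6]->1 | ready=[2, 3, 7] | order so far=[1, 4, 5, 0]
  pop 2: no out-edges | ready=[3, 7] | order so far=[1, 4, 5, 0, 2]
  pop 3: indeg[6]->0 | ready=[6, 7] | order so far=[1, 4, 5, 0, 2, 3]
  pop 6: no out-edges | ready=[7] | order so far=[1, 4, 5, 0, 2, 3, 6]
  pop 7: no out-edges | ready=[] | order so far=[1, 4, 5, 0, 2, 3, 6, 7]
  Result: [1, 4, 5, 0, 2, 3, 6, 7]

Answer: [1, 4, 5, 0, 2, 3, 6, 7]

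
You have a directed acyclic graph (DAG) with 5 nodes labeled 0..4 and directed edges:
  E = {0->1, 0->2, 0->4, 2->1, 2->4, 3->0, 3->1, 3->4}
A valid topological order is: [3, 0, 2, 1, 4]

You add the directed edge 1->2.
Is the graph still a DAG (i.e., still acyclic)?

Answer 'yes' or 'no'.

Given toposort: [3, 0, 2, 1, 4]
Position of 1: index 3; position of 2: index 2
New edge 1->2: backward (u after v in old order)
Backward edge: old toposort is now invalid. Check if this creates a cycle.
Does 2 already reach 1? Reachable from 2: [1, 2, 4]. YES -> cycle!
Still a DAG? no

Answer: no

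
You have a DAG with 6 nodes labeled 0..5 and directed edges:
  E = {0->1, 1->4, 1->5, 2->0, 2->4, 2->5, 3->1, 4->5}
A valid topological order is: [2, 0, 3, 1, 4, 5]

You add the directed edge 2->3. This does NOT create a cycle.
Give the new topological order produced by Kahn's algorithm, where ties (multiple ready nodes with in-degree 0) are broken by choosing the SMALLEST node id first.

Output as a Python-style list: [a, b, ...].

Answer: [2, 0, 3, 1, 4, 5]

Derivation:
Old toposort: [2, 0, 3, 1, 4, 5]
Added edge: 2->3
Position of 2 (0) < position of 3 (2). Old order still valid.
Run Kahn's algorithm (break ties by smallest node id):
  initial in-degrees: [1, 2, 0, 1, 2, 3]
  ready (indeg=0): [2]
  pop 2: indeg[0]->0; indeg[3]->0; indeg[4]->1; indeg[5]->2 | ready=[0, 3] | order so far=[2]
  pop 0: indeg[1]->1 | ready=[3] | order so far=[2, 0]
  pop 3: indeg[1]->0 | ready=[1] | order so far=[2, 0, 3]
  pop 1: indeg[4]->0; indeg[5]->1 | ready=[4] | order so far=[2, 0, 3, 1]
  pop 4: indeg[5]->0 | ready=[5] | order so far=[2, 0, 3, 1, 4]
  pop 5: no out-edges | ready=[] | order so far=[2, 0, 3, 1, 4, 5]
  Result: [2, 0, 3, 1, 4, 5]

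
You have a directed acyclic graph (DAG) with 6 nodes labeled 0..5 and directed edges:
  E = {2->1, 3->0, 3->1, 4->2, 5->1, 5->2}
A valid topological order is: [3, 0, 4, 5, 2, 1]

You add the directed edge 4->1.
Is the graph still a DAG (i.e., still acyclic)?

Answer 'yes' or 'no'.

Answer: yes

Derivation:
Given toposort: [3, 0, 4, 5, 2, 1]
Position of 4: index 2; position of 1: index 5
New edge 4->1: forward
Forward edge: respects the existing order. Still a DAG, same toposort still valid.
Still a DAG? yes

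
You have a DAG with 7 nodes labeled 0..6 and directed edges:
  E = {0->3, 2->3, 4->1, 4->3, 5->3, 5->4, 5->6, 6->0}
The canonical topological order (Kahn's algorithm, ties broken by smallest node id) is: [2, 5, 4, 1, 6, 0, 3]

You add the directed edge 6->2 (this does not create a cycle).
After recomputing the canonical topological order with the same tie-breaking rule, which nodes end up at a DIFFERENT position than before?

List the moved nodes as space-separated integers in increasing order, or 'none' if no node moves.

Answer: 0 1 2 4 5 6

Derivation:
Old toposort: [2, 5, 4, 1, 6, 0, 3]
Added edge 6->2
Recompute Kahn (smallest-id tiebreak):
  initial in-degrees: [1, 1, 1, 4, 1, 0, 1]
  ready (indeg=0): [5]
  pop 5: indeg[3]->3; indeg[4]->0; indeg[6]->0 | ready=[4, 6] | order so far=[5]
  pop 4: indeg[1]->0; indeg[3]->2 | ready=[1, 6] | order so far=[5, 4]
  pop 1: no out-edges | ready=[6] | order so far=[5, 4, 1]
  pop 6: indeg[0]->0; indeg[2]->0 | ready=[0, 2] | order so far=[5, 4, 1, 6]
  pop 0: indeg[3]->1 | ready=[2] | order so far=[5, 4, 1, 6, 0]
  pop 2: indeg[3]->0 | ready=[3] | order so far=[5, 4, 1, 6, 0, 2]
  pop 3: no out-edges | ready=[] | order so far=[5, 4, 1, 6, 0, 2, 3]
New canonical toposort: [5, 4, 1, 6, 0, 2, 3]
Compare positions:
  Node 0: index 5 -> 4 (moved)
  Node 1: index 3 -> 2 (moved)
  Node 2: index 0 -> 5 (moved)
  Node 3: index 6 -> 6 (same)
  Node 4: index 2 -> 1 (moved)
  Node 5: index 1 -> 0 (moved)
  Node 6: index 4 -> 3 (moved)
Nodes that changed position: 0 1 2 4 5 6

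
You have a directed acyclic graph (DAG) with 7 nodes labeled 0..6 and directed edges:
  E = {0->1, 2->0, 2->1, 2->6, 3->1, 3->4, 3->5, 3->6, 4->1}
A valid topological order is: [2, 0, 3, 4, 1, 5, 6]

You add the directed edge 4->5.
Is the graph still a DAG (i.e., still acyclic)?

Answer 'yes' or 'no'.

Given toposort: [2, 0, 3, 4, 1, 5, 6]
Position of 4: index 3; position of 5: index 5
New edge 4->5: forward
Forward edge: respects the existing order. Still a DAG, same toposort still valid.
Still a DAG? yes

Answer: yes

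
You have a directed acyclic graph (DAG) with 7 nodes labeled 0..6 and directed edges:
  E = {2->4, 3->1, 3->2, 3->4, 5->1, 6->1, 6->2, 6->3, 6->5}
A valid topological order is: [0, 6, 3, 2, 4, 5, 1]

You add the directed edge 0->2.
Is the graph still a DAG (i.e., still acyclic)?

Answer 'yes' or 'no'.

Answer: yes

Derivation:
Given toposort: [0, 6, 3, 2, 4, 5, 1]
Position of 0: index 0; position of 2: index 3
New edge 0->2: forward
Forward edge: respects the existing order. Still a DAG, same toposort still valid.
Still a DAG? yes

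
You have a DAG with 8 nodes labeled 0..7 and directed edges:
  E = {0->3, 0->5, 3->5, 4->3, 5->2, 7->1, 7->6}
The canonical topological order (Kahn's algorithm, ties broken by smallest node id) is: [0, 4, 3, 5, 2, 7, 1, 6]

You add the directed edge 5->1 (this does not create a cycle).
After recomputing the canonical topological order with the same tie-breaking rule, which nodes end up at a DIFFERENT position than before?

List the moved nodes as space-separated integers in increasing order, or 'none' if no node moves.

Old toposort: [0, 4, 3, 5, 2, 7, 1, 6]
Added edge 5->1
Recompute Kahn (smallest-id tiebreak):
  initial in-degrees: [0, 2, 1, 2, 0, 2, 1, 0]
  ready (indeg=0): [0, 4, 7]
  pop 0: indeg[3]->1; indeg[5]->1 | ready=[4, 7] | order so far=[0]
  pop 4: indeg[3]->0 | ready=[3, 7] | order so far=[0, 4]
  pop 3: indeg[5]->0 | ready=[5, 7] | order so far=[0, 4, 3]
  pop 5: indeg[1]->1; indeg[2]->0 | ready=[2, 7] | order so far=[0, 4, 3, 5]
  pop 2: no out-edges | ready=[7] | order so far=[0, 4, 3, 5, 2]
  pop 7: indeg[1]->0; indeg[6]->0 | ready=[1, 6] | order so far=[0, 4, 3, 5, 2, 7]
  pop 1: no out-edges | ready=[6] | order so far=[0, 4, 3, 5, 2, 7, 1]
  pop 6: no out-edges | ready=[] | order so far=[0, 4, 3, 5, 2, 7, 1, 6]
New canonical toposort: [0, 4, 3, 5, 2, 7, 1, 6]
Compare positions:
  Node 0: index 0 -> 0 (same)
  Node 1: index 6 -> 6 (same)
  Node 2: index 4 -> 4 (same)
  Node 3: index 2 -> 2 (same)
  Node 4: index 1 -> 1 (same)
  Node 5: index 3 -> 3 (same)
  Node 6: index 7 -> 7 (same)
  Node 7: index 5 -> 5 (same)
Nodes that changed position: none

Answer: none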